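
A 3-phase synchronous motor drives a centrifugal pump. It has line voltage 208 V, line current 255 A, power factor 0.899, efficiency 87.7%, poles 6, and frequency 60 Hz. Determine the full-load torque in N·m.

576 N·m

P_in = √3·V·I·cosφ = 1.732 × 208 × 255 × 0.899 = 82587 W
P_out = η·P_in = 0.877 × 82587 = 72429 W
n = n_s = 120×60/6 = 1200 rpm (synchronous)
ω = 2π×1200/60 = 125.7 rad/s
τ = P_out/ω = 72429/125.7 = 576 N·m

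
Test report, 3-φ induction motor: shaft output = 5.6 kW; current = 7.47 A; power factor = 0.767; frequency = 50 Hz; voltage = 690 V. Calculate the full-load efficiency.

P_out = 5.6 kW = 5600 W
P_in = √3·V_L·I_L·cosφ = 1.732 × 690 × 7.47 × 0.767 = 6847 W
η = P_out / P_in = 5600 / 6847 = 0.818 = 81.8%

81.8 %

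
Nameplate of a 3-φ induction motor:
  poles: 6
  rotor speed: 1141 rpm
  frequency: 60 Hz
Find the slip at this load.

n_s = 120f/p = 120×60/6 = 1200 rpm
s = (n_s − n)/n_s = (1200 − 1141)/1200 = 0.0492

4.92 %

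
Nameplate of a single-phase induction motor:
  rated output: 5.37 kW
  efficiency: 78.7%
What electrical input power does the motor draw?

6.82 kW

P_out = 5370 W
P_in = P_out/η = 5370/0.787 = 6823 W = 6.82 kW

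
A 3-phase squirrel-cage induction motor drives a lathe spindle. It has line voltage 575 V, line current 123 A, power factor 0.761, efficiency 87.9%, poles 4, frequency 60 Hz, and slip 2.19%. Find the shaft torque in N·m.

444 N·m

P_in = √3·V·I·cosφ = 1.732 × 575 × 123 × 0.761 = 93219 W
P_out = η·P_in = 0.879 × 93219 = 81940 W
n_s = 120×60/4 = 1800 rpm; n = 1800×(1−0.0219) = 1761 rpm
ω = 2π×1761/60 = 184.4 rad/s
τ = P_out/ω = 81940/184.4 = 444 N·m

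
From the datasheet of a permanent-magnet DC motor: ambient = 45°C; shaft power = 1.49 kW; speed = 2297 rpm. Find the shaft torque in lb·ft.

ω = 2π × 2297/60 = 240.5 rad/s
τ = P/ω = 1490/240.5 = 6.195 N·m
In lb·ft: 6.195/1.356 = 4.57 lb·ft

4.57 lb·ft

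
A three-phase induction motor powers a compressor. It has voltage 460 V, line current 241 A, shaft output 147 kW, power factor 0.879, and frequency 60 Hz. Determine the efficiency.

87.1 %

P_out = 147 kW = 147000 W
P_in = √3·V_L·I_L·cosφ = 1.732 × 460 × 241 × 0.879 = 168776 W
η = P_out / P_in = 147000 / 168776 = 0.871 = 87.1%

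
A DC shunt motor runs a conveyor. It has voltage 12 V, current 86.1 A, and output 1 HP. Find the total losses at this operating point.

P_in = V·I = 12×86.1 = 1033 W
P_out = 1×746 = 746 W
Losses = P_in − P_out = 1033 − 746 = 287 W

287 W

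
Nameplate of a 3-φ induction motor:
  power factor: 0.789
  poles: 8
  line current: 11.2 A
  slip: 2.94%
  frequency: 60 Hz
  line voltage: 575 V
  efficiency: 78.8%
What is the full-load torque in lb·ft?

P_in = √3·V·I·cosφ = 1.732 × 575 × 11.2 × 0.789 = 8801 W
P_out = η·P_in = 0.788 × 8801 = 6935 W
n_s = 120×60/8 = 900 rpm; n = 900×(1−0.0294) = 874 rpm
ω = 2π×874/60 = 91.53 rad/s
τ = P_out/ω = 6935/91.53 = 75.77 N·m
In lb·ft: 75.77/1.356 = 55.9 lb·ft

55.9 lb·ft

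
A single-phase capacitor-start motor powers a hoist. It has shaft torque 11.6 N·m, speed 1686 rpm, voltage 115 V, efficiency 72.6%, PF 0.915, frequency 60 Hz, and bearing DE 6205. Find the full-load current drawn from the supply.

26.8 A

ω = 2π×1686/60 = 176.6 rad/s; P_out = τω = 11.6 × 176.6 = 2049 W
P_in = P_out / η = 2049 / 0.726 = 2822 W
I = P_in / (V·cosφ) = 2822 / (115 × 0.915) = 26.8 A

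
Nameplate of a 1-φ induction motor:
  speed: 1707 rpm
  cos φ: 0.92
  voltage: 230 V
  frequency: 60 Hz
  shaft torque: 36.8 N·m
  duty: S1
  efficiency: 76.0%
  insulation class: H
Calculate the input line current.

40.9 A

ω = 2π×1707/60 = 178.8 rad/s; P_out = τω = 36.8 × 178.8 = 6580 W
P_in = P_out / η = 6580 / 0.760 = 8658 W
I = P_in / (V·cosφ) = 8658 / (230 × 0.92) = 40.9 A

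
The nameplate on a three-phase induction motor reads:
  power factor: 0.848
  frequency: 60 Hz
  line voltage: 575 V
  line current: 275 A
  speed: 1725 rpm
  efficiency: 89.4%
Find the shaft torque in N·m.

P_in = √3·V·I·cosφ = 1.732 × 575 × 275 × 0.848 = 232244 W
P_out = η·P_in = 0.894 × 232244 = 207626 W
n = 1725 rpm
ω = 2π×1725/60 = 180.6 rad/s
τ = P_out/ω = 207626/180.6 = 1150 N·m

1150 N·m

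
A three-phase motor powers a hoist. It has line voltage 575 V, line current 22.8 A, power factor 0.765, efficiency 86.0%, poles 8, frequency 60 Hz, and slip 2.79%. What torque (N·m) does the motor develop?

P_in = √3·V·I·cosφ = 1.732 × 575 × 22.8 × 0.765 = 17370 W
P_out = η·P_in = 0.86 × 17370 = 14938 W
n_s = 120×60/8 = 900 rpm; n = 900×(1−0.0279) = 875 rpm
ω = 2π×875/60 = 91.63 rad/s
τ = P_out/ω = 14938/91.63 = 163 N·m

163 N·m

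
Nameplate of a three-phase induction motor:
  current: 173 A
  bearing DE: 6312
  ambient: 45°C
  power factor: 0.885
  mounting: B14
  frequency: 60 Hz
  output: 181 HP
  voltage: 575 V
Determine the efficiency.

88.6 %

P_out = 181 × 746 = 135026 W
P_in = √3·V_L·I_L·cosφ = 1.732 × 575 × 173 × 0.885 = 152477 W
η = P_out / P_in = 135026 / 152477 = 0.886 = 88.6%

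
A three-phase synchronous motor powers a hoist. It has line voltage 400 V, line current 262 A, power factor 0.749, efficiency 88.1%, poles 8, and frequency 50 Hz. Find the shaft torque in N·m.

1530 N·m

P_in = √3·V·I·cosφ = 1.732 × 400 × 262 × 0.749 = 135954 W
P_out = η·P_in = 0.881 × 135954 = 119775 W
n = n_s = 120×50/8 = 750 rpm (synchronous)
ω = 2π×750/60 = 78.54 rad/s
τ = P_out/ω = 119775/78.54 = 1530 N·m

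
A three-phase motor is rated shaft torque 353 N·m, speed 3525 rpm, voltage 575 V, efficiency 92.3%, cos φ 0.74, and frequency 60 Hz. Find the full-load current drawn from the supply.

192 A

ω = 2π×3525/60 = 369.1 rad/s; P_out = τω = 353 × 369.1 = 130292 W
P_in = P_out / η = 130292 / 0.923 = 141161 W
I_L = P_in / (√3·V_L·cosφ) = 141161 / (1.732 × 575 × 0.74) = 192 A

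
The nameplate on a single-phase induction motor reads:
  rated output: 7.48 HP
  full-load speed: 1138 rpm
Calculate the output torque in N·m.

P_out = 7.48 × 746 = 5580 W
ω = 2π × 1138/60 = 119.2 rad/s
τ = P_out/ω = 5580/119.2 = 46.8 N·m

46.8 N·m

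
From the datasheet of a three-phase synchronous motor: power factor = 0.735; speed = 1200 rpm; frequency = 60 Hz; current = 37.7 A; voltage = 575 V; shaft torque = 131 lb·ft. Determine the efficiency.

80.9 %

τ = 131 lb·ft × 1.356 = 177.6 N·m
ω = 2π × 1200/60 = 125.7 rad/s; P_out = τω = 177.6 × 125.7 = 22324 W
P_in = √3·V_L·I_L·cosφ = 1.732 × 575 × 37.7 × 0.735 = 27596 W
η = P_out / P_in = 22324 / 27596 = 0.809 = 80.9%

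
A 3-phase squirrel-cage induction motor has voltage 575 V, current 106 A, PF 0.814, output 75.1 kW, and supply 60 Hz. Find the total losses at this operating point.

P_in = √3·V·I·cosφ = 1.732×575×106×0.814 = 85930 W
P_out = 75100 W
Losses = P_in − P_out = 85930 − 75100 = 10830 W

10800 W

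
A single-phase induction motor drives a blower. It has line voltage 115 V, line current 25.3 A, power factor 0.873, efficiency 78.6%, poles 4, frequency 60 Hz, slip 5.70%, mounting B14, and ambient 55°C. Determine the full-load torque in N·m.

P_in = V·I·cosφ = 115 × 25.3 × 0.873 = 2540 W
P_out = η·P_in = 0.786 × 2540 = 1996 W
n_s = 120×60/4 = 1800 rpm; n = 1800×(1−0.057) = 1697 rpm
ω = 2π×1697/60 = 177.7 rad/s
τ = P_out/ω = 1996/177.7 = 11.2 N·m

11.2 N·m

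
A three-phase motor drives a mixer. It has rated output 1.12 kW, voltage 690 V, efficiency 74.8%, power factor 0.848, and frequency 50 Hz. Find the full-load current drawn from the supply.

P_out = 1.12 kW = 1120 W
P_in = P_out / η = 1120 / 0.748 = 1497 W
I_L = P_in / (√3·V_L·cosφ) = 1497 / (1.732 × 690 × 0.848) = 1.48 A

1.48 A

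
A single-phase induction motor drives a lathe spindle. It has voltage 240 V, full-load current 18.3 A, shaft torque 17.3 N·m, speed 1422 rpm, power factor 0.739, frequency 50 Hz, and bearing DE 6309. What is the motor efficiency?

79.4 %

ω = 2π × 1422/60 = 148.9 rad/s; P_out = τω = 17.3 × 148.9 = 2576 W
P_in = V·I·cosφ = 240 × 18.3 × 0.739 = 3246 W
η = P_out / P_in = 2576 / 3246 = 0.794 = 79.4%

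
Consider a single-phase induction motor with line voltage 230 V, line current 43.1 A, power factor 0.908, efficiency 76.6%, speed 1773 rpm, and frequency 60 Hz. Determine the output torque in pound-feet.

27.4 lb·ft

P_in = V·I·cosφ = 230 × 43.1 × 0.908 = 9001 W
P_out = η·P_in = 0.766 × 9001 = 6895 W
n = 1773 rpm
ω = 2π×1773/60 = 185.7 rad/s
τ = P_out/ω = 6895/185.7 = 37.13 N·m
In lb·ft: 37.13/1.356 = 27.4 lb·ft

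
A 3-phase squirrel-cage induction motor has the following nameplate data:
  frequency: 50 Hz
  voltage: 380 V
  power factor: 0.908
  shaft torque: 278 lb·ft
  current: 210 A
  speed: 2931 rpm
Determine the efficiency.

τ = 278 lb·ft × 1.356 = 377 N·m
ω = 2π × 2931/60 = 306.9 rad/s; P_out = τω = 377 × 306.9 = 115701 W
P_in = √3·V_L·I_L·cosφ = 1.732 × 380 × 210 × 0.908 = 125498 W
η = P_out / P_in = 115701 / 125498 = 0.922 = 92.2%

92.2 %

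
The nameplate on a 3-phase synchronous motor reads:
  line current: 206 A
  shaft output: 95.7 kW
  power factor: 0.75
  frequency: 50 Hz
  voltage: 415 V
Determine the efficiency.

86.2 %

P_out = 95.7 kW = 95700 W
P_in = √3·V_L·I_L·cosφ = 1.732 × 415 × 206 × 0.75 = 111052 W
η = P_out / P_in = 95700 / 111052 = 0.862 = 86.2%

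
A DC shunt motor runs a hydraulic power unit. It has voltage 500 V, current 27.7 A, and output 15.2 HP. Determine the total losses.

2.51 kW

P_in = V·I = 500×27.7 = 13850 W
P_out = 15.2×746 = 11339 W
Losses = P_in − P_out = 13850 − 11339 = 2511 W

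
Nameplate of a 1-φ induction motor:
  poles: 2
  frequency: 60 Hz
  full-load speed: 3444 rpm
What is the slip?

n_s = 120f/p = 120×60/2 = 3600 rpm
s = (n_s − n)/n_s = (3600 − 3444)/3600 = 0.0433

4.33 %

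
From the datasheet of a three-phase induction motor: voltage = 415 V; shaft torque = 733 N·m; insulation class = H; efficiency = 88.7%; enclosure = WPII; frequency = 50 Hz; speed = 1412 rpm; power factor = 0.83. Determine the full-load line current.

ω = 2π×1412/60 = 147.9 rad/s; P_out = τω = 733 × 147.9 = 108411 W
P_in = P_out / η = 108411 / 0.887 = 122222 W
I_L = P_in / (√3·V_L·cosφ) = 122222 / (1.732 × 415 × 0.83) = 205 A

205 A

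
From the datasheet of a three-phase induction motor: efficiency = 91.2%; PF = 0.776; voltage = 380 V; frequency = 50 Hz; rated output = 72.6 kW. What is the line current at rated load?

P_out = 72.6 kW = 72600 W
P_in = P_out / η = 72600 / 0.912 = 79605 W
I_L = P_in / (√3·V_L·cosφ) = 79605 / (1.732 × 380 × 0.776) = 156 A

156 A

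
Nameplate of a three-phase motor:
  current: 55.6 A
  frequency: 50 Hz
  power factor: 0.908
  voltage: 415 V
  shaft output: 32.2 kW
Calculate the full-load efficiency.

88.7 %

P_out = 32.2 kW = 32200 W
P_in = √3·V_L·I_L·cosφ = 1.732 × 415 × 55.6 × 0.908 = 36287 W
η = P_out / P_in = 32200 / 36287 = 0.887 = 88.7%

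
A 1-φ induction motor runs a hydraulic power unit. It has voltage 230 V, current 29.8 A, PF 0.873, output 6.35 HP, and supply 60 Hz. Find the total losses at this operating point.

P_in = V·I·cosφ = 230×29.8×0.873 = 5984 W
P_out = 6.35×746 = 4737 W
Losses = P_in − P_out = 5984 − 4737 = 1247 W

1250 W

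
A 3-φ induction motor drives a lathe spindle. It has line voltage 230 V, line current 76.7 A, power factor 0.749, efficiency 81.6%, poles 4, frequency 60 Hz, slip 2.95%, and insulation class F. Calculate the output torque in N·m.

P_in = √3·V·I·cosφ = 1.732 × 230 × 76.7 × 0.749 = 22885 W
P_out = η·P_in = 0.816 × 22885 = 18674 W
n_s = 120×60/4 = 1800 rpm; n = 1800×(1−0.0295) = 1747 rpm
ω = 2π×1747/60 = 182.9 rad/s
τ = P_out/ω = 18674/182.9 = 102 N·m

102 N·m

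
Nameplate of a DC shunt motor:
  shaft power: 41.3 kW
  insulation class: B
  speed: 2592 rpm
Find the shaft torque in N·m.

ω = 2π × 2592/60 = 271.4 rad/s
τ = P/ω = 41300/271.4 = 152 N·m

152 N·m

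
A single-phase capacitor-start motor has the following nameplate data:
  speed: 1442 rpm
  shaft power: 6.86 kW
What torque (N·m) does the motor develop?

ω = 2π × 1442/60 = 151 rad/s
τ = P/ω = 6860/151 = 45.4 N·m

45.4 N·m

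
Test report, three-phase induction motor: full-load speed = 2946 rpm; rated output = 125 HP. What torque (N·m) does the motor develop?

P_out = 125 × 746 = 93250 W
ω = 2π × 2946/60 = 308.5 rad/s
τ = P_out/ω = 93250/308.5 = 302 N·m

302 N·m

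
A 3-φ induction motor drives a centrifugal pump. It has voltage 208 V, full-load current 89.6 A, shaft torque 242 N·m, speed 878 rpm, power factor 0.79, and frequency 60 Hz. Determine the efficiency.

ω = 2π × 878/60 = 91.94 rad/s; P_out = τω = 242 × 91.94 = 22249 W
P_in = √3·V_L·I_L·cosφ = 1.732 × 208 × 89.6 × 0.79 = 25500 W
η = P_out / P_in = 22249 / 25500 = 0.873 = 87.3%

87.3 %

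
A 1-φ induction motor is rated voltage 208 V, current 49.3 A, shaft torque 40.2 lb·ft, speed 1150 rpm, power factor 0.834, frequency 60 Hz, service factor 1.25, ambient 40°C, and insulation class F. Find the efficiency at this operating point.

τ = 40.2 lb·ft × 1.356 = 54.51 N·m
ω = 2π × 1150/60 = 120.4 rad/s; P_out = τω = 54.51 × 120.4 = 6563 W
P_in = V·I·cosφ = 208 × 49.3 × 0.834 = 8552 W
η = P_out / P_in = 6563 / 8552 = 0.767 = 76.7%

76.7 %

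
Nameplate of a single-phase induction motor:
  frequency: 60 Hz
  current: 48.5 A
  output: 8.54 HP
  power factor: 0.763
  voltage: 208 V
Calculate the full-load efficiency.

P_out = 8.54 × 746 = 6371 W
P_in = V·I·cosφ = 208 × 48.5 × 0.763 = 7697 W
η = P_out / P_in = 6371 / 7697 = 0.828 = 82.8%

82.8 %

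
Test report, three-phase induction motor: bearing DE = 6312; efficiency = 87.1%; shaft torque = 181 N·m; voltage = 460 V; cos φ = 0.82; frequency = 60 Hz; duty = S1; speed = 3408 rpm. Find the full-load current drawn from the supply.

ω = 2π×3408/60 = 356.9 rad/s; P_out = τω = 181 × 356.9 = 64599 W
P_in = P_out / η = 64599 / 0.871 = 74166 W
I_L = P_in / (√3·V_L·cosφ) = 74166 / (1.732 × 460 × 0.82) = 114 A

114 A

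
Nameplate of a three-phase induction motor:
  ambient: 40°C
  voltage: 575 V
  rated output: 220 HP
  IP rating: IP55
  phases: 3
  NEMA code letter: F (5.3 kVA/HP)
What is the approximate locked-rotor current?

S_LR = 5.3 × 220 = 1166 kVA
I_LR = S_LR/(√3·V_L) = 1166000/(1.732×575) = 1170 A

1170 A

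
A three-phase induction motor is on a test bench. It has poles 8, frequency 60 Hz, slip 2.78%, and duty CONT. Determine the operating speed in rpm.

875 rpm

n_s = 120f/p = 120×60/8 = 900 rpm
n = n_s(1 − s) = 900 × (1 − 0.0278) = 875 rpm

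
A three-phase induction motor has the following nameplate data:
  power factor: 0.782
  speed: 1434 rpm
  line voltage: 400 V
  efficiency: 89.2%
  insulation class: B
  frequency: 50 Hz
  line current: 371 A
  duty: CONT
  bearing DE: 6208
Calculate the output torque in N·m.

1190 N·m

P_in = √3·V·I·cosφ = 1.732 × 400 × 371 × 0.782 = 200997 W
P_out = η·P_in = 0.892 × 200997 = 179289 W
n = 1434 rpm
ω = 2π×1434/60 = 150.2 rad/s
τ = P_out/ω = 179289/150.2 = 1190 N·m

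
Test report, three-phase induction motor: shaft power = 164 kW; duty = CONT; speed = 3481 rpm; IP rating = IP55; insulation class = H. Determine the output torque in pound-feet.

ω = 2π × 3481/60 = 364.5 rad/s
τ = P/ω = 164000/364.5 = 449.9 N·m
In lb·ft: 449.9/1.356 = 332 lb·ft

332 lb·ft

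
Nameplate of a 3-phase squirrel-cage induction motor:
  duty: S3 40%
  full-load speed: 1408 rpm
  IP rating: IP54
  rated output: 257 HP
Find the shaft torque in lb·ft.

959 lb·ft

P_out = 257 × 746 = 191722 W
ω = 2π × 1408/60 = 147.4 rad/s
τ = P_out/ω = 191722/147.4 = 1301 N·m
In lb·ft: 1301/1.356 = 959 lb·ft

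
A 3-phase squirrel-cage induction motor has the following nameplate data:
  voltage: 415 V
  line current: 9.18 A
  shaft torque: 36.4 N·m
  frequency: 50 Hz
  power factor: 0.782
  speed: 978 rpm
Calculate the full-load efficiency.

72.2 %

ω = 2π × 978/60 = 102.4 rad/s; P_out = τω = 36.4 × 102.4 = 3727 W
P_in = √3·V_L·I_L·cosφ = 1.732 × 415 × 9.18 × 0.782 = 5160 W
η = P_out / P_in = 3727 / 5160 = 0.722 = 72.2%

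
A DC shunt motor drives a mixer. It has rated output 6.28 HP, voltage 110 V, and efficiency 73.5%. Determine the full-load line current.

P_out = 6.28 × 746 = 4685 W
P_in = P_out / η = 4685 / 0.735 = 6374 W
I = P_in / V = 6374 / 110 = 57.9 A

57.9 A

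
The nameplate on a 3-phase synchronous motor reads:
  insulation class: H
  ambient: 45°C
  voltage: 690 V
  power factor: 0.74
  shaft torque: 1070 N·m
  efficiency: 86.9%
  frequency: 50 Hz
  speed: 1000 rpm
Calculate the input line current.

ω = 2π×1000/60 = 104.7 rad/s; P_out = τω = 1070 × 104.7 = 112029 W
P_in = P_out / η = 112029 / 0.869 = 128917 W
I_L = P_in / (√3·V_L·cosφ) = 128917 / (1.732 × 690 × 0.74) = 146 A

146 A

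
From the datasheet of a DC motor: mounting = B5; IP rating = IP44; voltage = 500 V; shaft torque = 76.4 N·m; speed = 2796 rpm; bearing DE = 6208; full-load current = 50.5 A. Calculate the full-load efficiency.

ω = 2π × 2796/60 = 292.8 rad/s; P_out = τω = 76.4 × 292.8 = 22370 W
P_in = V·I = 500 × 50.5 = 25250 W
η = P_out / P_in = 22370 / 25250 = 0.886 = 88.6%

88.6 %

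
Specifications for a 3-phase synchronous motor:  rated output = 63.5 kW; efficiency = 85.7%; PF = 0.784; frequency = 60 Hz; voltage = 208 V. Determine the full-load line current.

262 A

P_out = 63.5 kW = 63500 W
P_in = P_out / η = 63500 / 0.857 = 74096 W
I_L = P_in / (√3·V_L·cosφ) = 74096 / (1.732 × 208 × 0.784) = 262 A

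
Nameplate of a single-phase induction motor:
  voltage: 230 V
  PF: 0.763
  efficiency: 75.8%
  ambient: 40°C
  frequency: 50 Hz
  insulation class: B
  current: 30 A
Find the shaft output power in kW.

3.99 kW

P_in = V·I·cosφ = 230 × 30 × 0.763 = 5265 W
P_out = η·P_in = 0.758 × 5265 = 3991 W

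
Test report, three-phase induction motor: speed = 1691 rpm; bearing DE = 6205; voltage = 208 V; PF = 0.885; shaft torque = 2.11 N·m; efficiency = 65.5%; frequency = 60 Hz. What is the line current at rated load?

1.79 A

ω = 2π×1691/60 = 177.1 rad/s; P_out = τω = 2.11 × 177.1 = 374 W
P_in = P_out / η = 374 / 0.655 = 571 W
I_L = P_in / (√3·V_L·cosφ) = 571 / (1.732 × 208 × 0.885) = 1.79 A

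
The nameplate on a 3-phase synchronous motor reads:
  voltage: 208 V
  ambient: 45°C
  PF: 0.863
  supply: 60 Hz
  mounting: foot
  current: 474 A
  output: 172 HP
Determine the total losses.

19100 W

P_in = √3·V·I·cosφ = 1.732×208×474×0.863 = 147367 W
P_out = 172×746 = 128312 W
Losses = P_in − P_out = 147367 − 128312 = 19055 W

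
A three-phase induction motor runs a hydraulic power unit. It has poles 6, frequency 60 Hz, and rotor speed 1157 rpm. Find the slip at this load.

3.6 %

n_s = 120f/p = 120×60/6 = 1200 rpm
s = (n_s − n)/n_s = (1200 − 1157)/1200 = 0.0358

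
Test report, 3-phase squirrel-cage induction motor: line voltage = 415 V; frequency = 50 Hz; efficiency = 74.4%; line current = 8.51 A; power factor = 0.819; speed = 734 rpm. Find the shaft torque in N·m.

P_in = √3·V·I·cosφ = 1.732 × 415 × 8.51 × 0.819 = 5010 W
P_out = η·P_in = 0.744 × 5010 = 3727 W
n = 734 rpm
ω = 2π×734/60 = 76.86 rad/s
τ = P_out/ω = 3727/76.86 = 48.5 N·m

48.5 N·m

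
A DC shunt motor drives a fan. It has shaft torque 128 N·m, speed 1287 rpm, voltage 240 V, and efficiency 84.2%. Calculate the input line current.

ω = 2π×1287/60 = 134.8 rad/s; P_out = τω = 128 × 134.8 = 17254 W
P_in = P_out / η = 17254 / 0.842 = 20492 W
I = P_in / V = 20492 / 240 = 85.4 A

85.4 A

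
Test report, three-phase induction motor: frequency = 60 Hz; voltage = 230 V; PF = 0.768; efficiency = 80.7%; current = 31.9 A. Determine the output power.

7.88 kW

P_in = √3·V·I·cosφ = 1.732 × 230 × 31.9 × 0.768 = 9760 W
P_out = η·P_in = 0.807 × 9760 = 7876 W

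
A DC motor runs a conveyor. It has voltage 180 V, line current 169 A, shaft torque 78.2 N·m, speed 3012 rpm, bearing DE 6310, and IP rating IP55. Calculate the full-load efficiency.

81.1 %

ω = 2π × 3012/60 = 315.4 rad/s; P_out = τω = 78.2 × 315.4 = 24664 W
P_in = V·I = 180 × 169 = 30420 W
η = P_out / P_in = 24664 / 30420 = 0.811 = 81.1%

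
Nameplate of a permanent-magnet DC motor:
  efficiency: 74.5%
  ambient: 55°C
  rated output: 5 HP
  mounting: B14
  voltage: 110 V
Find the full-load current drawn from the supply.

P_out = 5 × 746 = 3730 W
P_in = P_out / η = 3730 / 0.745 = 5007 W
I = P_in / V = 5007 / 110 = 45.5 A

45.5 A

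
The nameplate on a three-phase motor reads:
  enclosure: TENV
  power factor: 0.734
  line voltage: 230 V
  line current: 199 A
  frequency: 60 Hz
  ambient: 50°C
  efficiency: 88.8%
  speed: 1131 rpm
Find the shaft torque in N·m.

436 N·m

P_in = √3·V·I·cosφ = 1.732 × 230 × 199 × 0.734 = 58187 W
P_out = η·P_in = 0.888 × 58187 = 51670 W
n = 1131 rpm
ω = 2π×1131/60 = 118.4 rad/s
τ = P_out/ω = 51670/118.4 = 436 N·m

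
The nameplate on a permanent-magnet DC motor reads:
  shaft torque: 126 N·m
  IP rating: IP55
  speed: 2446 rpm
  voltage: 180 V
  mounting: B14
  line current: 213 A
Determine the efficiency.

84.2 %

ω = 2π × 2446/60 = 256.1 rad/s; P_out = τω = 126 × 256.1 = 32269 W
P_in = V·I = 180 × 213 = 38340 W
η = P_out / P_in = 32269 / 38340 = 0.842 = 84.2%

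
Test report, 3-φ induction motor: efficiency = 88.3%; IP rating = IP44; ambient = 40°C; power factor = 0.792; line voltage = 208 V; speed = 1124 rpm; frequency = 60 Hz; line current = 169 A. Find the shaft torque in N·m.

P_in = √3·V·I·cosφ = 1.732 × 208 × 169 × 0.792 = 48220 W
P_out = η·P_in = 0.883 × 48220 = 42578 W
n = 1124 rpm
ω = 2π×1124/60 = 117.7 rad/s
τ = P_out/ω = 42578/117.7 = 362 N·m

362 N·m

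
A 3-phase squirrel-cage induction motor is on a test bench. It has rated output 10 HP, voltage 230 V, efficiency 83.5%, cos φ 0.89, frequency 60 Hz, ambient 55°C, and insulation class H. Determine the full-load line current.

P_out = 10 × 746 = 7460 W
P_in = P_out / η = 7460 / 0.835 = 8934 W
I_L = P_in / (√3·V_L·cosφ) = 8934 / (1.732 × 230 × 0.89) = 25.2 A

25.2 A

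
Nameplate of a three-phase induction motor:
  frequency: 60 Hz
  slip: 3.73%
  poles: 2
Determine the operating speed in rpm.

n_s = 120f/p = 120×60/2 = 3600 rpm
n = n_s(1 − s) = 3600 × (1 − 0.0373) = 3466 rpm

3466 rpm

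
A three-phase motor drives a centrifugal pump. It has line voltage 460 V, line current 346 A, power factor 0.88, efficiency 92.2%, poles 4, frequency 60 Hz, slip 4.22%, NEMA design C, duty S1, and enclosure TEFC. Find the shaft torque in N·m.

1240 N·m

P_in = √3·V·I·cosφ = 1.732 × 460 × 346 × 0.88 = 242585 W
P_out = η·P_in = 0.922 × 242585 = 223663 W
n_s = 120×60/4 = 1800 rpm; n = 1800×(1−0.0422) = 1724 rpm
ω = 2π×1724/60 = 180.5 rad/s
τ = P_out/ω = 223663/180.5 = 1240 N·m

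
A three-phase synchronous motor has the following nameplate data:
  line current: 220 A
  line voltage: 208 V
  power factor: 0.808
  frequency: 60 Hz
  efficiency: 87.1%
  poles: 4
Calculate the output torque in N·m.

296 N·m

P_in = √3·V·I·cosφ = 1.732 × 208 × 220 × 0.808 = 64039 W
P_out = η·P_in = 0.871 × 64039 = 55778 W
n = n_s = 120×60/4 = 1800 rpm (synchronous)
ω = 2π×1800/60 = 188.5 rad/s
τ = P_out/ω = 55778/188.5 = 296 N·m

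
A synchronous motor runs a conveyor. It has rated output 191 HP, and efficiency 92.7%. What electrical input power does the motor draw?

P_out = 191 × 746 = 142486 W
P_in = P_out/η = 142486/0.927 = 153707 W = 154 kW

154 kW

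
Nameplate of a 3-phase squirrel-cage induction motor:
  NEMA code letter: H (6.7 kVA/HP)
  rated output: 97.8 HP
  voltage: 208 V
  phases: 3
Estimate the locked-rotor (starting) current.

1820 A

S_LR = 6.7 × 97.8 = 655.26 kVA
I_LR = S_LR/(√3·V_L) = 655260/(1.732×208) = 1820 A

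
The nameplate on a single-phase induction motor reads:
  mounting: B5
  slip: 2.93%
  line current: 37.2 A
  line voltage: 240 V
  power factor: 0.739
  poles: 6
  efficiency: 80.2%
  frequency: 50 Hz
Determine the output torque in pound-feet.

38.4 lb·ft

P_in = V·I·cosφ = 240 × 37.2 × 0.739 = 6598 W
P_out = η·P_in = 0.802 × 6598 = 5292 W
n_s = 120×50/6 = 1000 rpm; n = 1000×(1−0.0293) = 971 rpm
ω = 2π×971/60 = 101.7 rad/s
τ = P_out/ω = 5292/101.7 = 52.04 N·m
In lb·ft: 52.04/1.356 = 38.4 lb·ft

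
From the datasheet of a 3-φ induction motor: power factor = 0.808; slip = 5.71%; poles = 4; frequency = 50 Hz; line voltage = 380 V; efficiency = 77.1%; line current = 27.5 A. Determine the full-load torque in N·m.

P_in = √3·V·I·cosφ = 1.732 × 380 × 27.5 × 0.808 = 14624 W
P_out = η·P_in = 0.771 × 14624 = 11275 W
n_s = 120×50/4 = 1500 rpm; n = 1500×(1−0.0571) = 1414 rpm
ω = 2π×1414/60 = 148.1 rad/s
τ = P_out/ω = 11275/148.1 = 76.1 N·m

76.1 N·m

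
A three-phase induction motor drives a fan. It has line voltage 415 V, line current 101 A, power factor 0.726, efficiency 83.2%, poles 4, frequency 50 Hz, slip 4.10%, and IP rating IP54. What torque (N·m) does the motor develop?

P_in = √3·V·I·cosφ = 1.732 × 415 × 101 × 0.726 = 52705 W
P_out = η·P_in = 0.832 × 52705 = 43851 W
n_s = 120×50/4 = 1500 rpm; n = 1500×(1−0.041) = 1439 rpm
ω = 2π×1439/60 = 150.7 rad/s
τ = P_out/ω = 43851/150.7 = 291 N·m

291 N·m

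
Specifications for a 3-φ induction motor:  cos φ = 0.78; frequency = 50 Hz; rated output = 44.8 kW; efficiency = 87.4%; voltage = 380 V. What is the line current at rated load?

P_out = 44.8 kW = 44800 W
P_in = P_out / η = 44800 / 0.874 = 51259 W
I_L = P_in / (√3·V_L·cosφ) = 51259 / (1.732 × 380 × 0.78) = 99.8 A

99.8 A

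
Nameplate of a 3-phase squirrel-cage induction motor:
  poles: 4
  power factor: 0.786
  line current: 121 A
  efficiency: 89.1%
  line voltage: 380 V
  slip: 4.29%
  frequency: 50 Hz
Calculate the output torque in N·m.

371 N·m

P_in = √3·V·I·cosφ = 1.732 × 380 × 121 × 0.786 = 62595 W
P_out = η·P_in = 0.891 × 62595 = 55772 W
n_s = 120×50/4 = 1500 rpm; n = 1500×(1−0.0429) = 1436 rpm
ω = 2π×1436/60 = 150.4 rad/s
τ = P_out/ω = 55772/150.4 = 371 N·m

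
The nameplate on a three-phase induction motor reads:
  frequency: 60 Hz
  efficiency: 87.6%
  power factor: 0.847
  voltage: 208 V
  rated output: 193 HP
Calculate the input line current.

539 A

P_out = 193 × 746 = 143978 W
P_in = P_out / η = 143978 / 0.876 = 164358 W
I_L = P_in / (√3·V_L·cosφ) = 164358 / (1.732 × 208 × 0.847) = 539 A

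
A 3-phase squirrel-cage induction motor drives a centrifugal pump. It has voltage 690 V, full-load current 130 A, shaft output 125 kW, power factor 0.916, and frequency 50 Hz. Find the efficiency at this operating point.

87.8 %

P_out = 125 kW = 125000 W
P_in = √3·V_L·I_L·cosφ = 1.732 × 690 × 130 × 0.916 = 142310 W
η = P_out / P_in = 125000 / 142310 = 0.878 = 87.8%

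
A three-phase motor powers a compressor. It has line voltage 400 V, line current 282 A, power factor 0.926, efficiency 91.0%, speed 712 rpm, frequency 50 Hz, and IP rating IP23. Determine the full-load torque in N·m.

2210 N·m

P_in = √3·V·I·cosφ = 1.732 × 400 × 282 × 0.926 = 180912 W
P_out = η·P_in = 0.91 × 180912 = 164630 W
n = 712 rpm
ω = 2π×712/60 = 74.56 rad/s
τ = P_out/ω = 164630/74.56 = 2210 N·m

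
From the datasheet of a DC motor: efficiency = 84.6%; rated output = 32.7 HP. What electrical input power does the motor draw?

P_out = 32.7 × 746 = 24394 W
P_in = P_out/η = 24394/0.846 = 28835 W = 28.8 kW

28.8 kW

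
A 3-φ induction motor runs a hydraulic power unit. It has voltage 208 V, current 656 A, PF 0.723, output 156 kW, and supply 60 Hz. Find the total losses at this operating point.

P_in = √3·V·I·cosφ = 1.732×208×656×0.723 = 170865 W
P_out = 156000 W
Losses = P_in − P_out = 170865 − 156000 = 14865 W

14900 W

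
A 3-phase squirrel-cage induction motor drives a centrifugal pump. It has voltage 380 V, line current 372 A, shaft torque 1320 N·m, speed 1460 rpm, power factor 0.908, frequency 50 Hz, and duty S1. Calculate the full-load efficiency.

ω = 2π × 1460/60 = 152.9 rad/s; P_out = τω = 1320 × 152.9 = 201828 W
P_in = √3·V_L·I_L·cosφ = 1.732 × 380 × 372 × 0.908 = 222311 W
η = P_out / P_in = 201828 / 222311 = 0.908 = 90.8%

90.8 %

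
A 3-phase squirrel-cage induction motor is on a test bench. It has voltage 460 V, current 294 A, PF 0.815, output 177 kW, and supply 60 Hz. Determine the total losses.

13.9 kW

P_in = √3·V·I·cosφ = 1.732×460×294×0.815 = 190902 W
P_out = 177000 W
Losses = P_in − P_out = 190902 − 177000 = 13902 W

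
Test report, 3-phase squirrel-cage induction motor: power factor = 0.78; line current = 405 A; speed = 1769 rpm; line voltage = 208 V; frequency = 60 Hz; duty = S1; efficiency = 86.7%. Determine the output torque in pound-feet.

P_in = √3·V·I·cosφ = 1.732 × 208 × 405 × 0.78 = 113805 W
P_out = η·P_in = 0.867 × 113805 = 98669 W
n = 1769 rpm
ω = 2π×1769/60 = 185.2 rad/s
τ = P_out/ω = 98669/185.2 = 532.8 N·m
In lb·ft: 532.8/1.356 = 393 lb·ft

393 lb·ft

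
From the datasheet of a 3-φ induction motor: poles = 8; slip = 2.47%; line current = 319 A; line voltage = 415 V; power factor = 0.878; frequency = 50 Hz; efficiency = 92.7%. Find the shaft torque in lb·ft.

P_in = √3·V·I·cosφ = 1.732 × 415 × 319 × 0.878 = 201317 W
P_out = η·P_in = 0.927 × 201317 = 186621 W
n_s = 120×50/8 = 750 rpm; n = 750×(1−0.0247) = 731 rpm
ω = 2π×731/60 = 76.55 rad/s
τ = P_out/ω = 186621/76.55 = 2438 N·m
In lb·ft: 2438/1.356 = 1800 lb·ft

1800 lb·ft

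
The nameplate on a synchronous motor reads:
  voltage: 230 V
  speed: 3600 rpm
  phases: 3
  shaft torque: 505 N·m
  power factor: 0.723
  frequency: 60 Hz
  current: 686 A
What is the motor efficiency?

96.4 %

ω = 2π × 3600/60 = 377 rad/s; P_out = τω = 505 × 377 = 190385 W
P_in = √3·V_L·I_L·cosφ = 1.732 × 230 × 686 × 0.723 = 197578 W
η = P_out / P_in = 190385 / 197578 = 0.964 = 96.4%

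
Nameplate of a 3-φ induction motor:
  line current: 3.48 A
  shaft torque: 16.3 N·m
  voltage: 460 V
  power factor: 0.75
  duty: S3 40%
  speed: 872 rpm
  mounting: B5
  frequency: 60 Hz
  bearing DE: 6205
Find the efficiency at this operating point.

71.6 %

ω = 2π × 872/60 = 91.32 rad/s; P_out = τω = 16.3 × 91.32 = 1489 W
P_in = √3·V_L·I_L·cosφ = 1.732 × 460 × 3.48 × 0.75 = 2079 W
η = P_out / P_in = 1489 / 2079 = 0.716 = 71.6%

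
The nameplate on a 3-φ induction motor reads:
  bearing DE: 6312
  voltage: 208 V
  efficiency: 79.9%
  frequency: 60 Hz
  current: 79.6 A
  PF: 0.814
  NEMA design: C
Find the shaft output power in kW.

P_in = √3·V·I·cosφ = 1.732 × 208 × 79.6 × 0.814 = 23343 W
P_out = η·P_in = 0.799 × 23343 = 18651 W

18.7 kW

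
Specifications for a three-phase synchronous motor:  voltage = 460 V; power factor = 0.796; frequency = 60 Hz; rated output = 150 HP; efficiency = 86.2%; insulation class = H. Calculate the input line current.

P_out = 150 × 746 = 111900 W
P_in = P_out / η = 111900 / 0.862 = 129814 W
I_L = P_in / (√3·V_L·cosφ) = 129814 / (1.732 × 460 × 0.796) = 205 A

205 A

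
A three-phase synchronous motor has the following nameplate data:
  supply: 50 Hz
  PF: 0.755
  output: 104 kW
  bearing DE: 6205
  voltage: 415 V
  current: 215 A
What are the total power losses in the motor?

12.7 kW

P_in = √3·V·I·cosφ = 1.732×415×215×0.755 = 116676 W
P_out = 104000 W
Losses = P_in − P_out = 116676 − 104000 = 12676 W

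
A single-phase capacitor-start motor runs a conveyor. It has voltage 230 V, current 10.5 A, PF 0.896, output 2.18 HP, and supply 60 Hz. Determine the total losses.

P_in = V·I·cosφ = 230×10.5×0.896 = 2164 W
P_out = 2.18×746 = 1626 W
Losses = P_in − P_out = 2164 − 1626 = 538 W

538 W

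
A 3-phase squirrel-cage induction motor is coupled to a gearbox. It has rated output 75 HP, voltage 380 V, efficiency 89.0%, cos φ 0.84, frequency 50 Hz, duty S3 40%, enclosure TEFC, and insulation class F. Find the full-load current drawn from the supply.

114 A

P_out = 75 × 746 = 55950 W
P_in = P_out / η = 55950 / 0.890 = 62865 W
I_L = P_in / (√3·V_L·cosφ) = 62865 / (1.732 × 380 × 0.84) = 114 A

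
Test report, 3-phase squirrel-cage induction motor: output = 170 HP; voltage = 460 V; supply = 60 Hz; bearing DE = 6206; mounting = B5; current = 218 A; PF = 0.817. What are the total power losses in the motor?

15.1 kW

P_in = √3·V·I·cosφ = 1.732×460×218×0.817 = 141901 W
P_out = 170×746 = 126820 W
Losses = P_in − P_out = 141901 − 126820 = 15081 W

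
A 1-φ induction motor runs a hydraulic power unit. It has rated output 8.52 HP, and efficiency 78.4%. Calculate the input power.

P_out = 8.52 × 746 = 6356 W
P_in = P_out/η = 6356/0.784 = 8107 W = 8.11 kW

8.11 kW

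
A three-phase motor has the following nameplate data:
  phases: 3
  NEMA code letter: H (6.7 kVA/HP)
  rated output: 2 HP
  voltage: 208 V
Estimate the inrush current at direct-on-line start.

37.2 A

S_LR = 6.7 × 2 = 13.4 kVA
I_LR = S_LR/(√3·V_L) = 13400/(1.732×208) = 37.2 A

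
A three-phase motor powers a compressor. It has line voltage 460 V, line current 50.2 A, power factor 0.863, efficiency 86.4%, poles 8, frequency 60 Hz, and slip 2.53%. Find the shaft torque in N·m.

325 N·m

P_in = √3·V·I·cosφ = 1.732 × 460 × 50.2 × 0.863 = 34516 W
P_out = η·P_in = 0.864 × 34516 = 29822 W
n_s = 120×60/8 = 900 rpm; n = 900×(1−0.0253) = 877 rpm
ω = 2π×877/60 = 91.84 rad/s
τ = P_out/ω = 29822/91.84 = 325 N·m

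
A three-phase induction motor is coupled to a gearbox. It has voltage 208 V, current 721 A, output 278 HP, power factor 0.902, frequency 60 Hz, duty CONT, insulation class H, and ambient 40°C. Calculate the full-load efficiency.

88.5 %

P_out = 278 × 746 = 207388 W
P_in = √3·V_L·I_L·cosφ = 1.732 × 208 × 721 × 0.902 = 234290 W
η = P_out / P_in = 207388 / 234290 = 0.885 = 88.5%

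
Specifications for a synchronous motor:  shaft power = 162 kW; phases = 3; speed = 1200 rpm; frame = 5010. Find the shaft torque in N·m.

ω = 2π × 1200/60 = 125.7 rad/s
τ = P/ω = 162000/125.7 = 1290 N·m

1290 N·m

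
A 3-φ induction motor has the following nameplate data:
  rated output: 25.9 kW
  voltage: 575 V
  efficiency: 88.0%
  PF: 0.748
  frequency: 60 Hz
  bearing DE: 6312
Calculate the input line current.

P_out = 25.9 kW = 25900 W
P_in = P_out / η = 25900 / 0.880 = 29432 W
I_L = P_in / (√3·V_L·cosφ) = 29432 / (1.732 × 575 × 0.748) = 39.5 A

39.5 A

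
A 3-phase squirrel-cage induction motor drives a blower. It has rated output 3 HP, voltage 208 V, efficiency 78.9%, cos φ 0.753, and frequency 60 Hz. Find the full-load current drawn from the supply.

10.5 A

P_out = 3 × 746 = 2238 W
P_in = P_out / η = 2238 / 0.789 = 2837 W
I_L = P_in / (√3·V_L·cosφ) = 2837 / (1.732 × 208 × 0.753) = 10.5 A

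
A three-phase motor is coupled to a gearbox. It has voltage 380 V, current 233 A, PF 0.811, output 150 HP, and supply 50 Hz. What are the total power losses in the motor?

12500 W

P_in = √3·V·I·cosφ = 1.732×380×233×0.811 = 124368 W
P_out = 150×746 = 111900 W
Losses = P_in − P_out = 124368 − 111900 = 12468 W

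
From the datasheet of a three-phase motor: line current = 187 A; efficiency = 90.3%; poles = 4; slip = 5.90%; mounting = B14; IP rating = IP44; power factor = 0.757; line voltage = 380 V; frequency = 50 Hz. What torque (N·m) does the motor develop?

P_in = √3·V·I·cosφ = 1.732 × 380 × 187 × 0.757 = 93168 W
P_out = η·P_in = 0.903 × 93168 = 84131 W
n_s = 120×50/4 = 1500 rpm; n = 1500×(1−0.059) = 1412 rpm
ω = 2π×1412/60 = 147.9 rad/s
τ = P_out/ω = 84131/147.9 = 569 N·m

569 N·m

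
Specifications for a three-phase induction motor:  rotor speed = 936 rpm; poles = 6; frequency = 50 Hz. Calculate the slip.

n_s = 120f/p = 120×50/6 = 1000 rpm
s = (n_s − n)/n_s = (1000 − 936)/1000 = 0.0640

6.4 %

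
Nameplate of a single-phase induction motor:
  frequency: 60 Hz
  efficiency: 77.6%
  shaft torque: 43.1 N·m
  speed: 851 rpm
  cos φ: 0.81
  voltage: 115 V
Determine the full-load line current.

53.1 A

ω = 2π×851/60 = 89.12 rad/s; P_out = τω = 43.1 × 89.12 = 3841 W
P_in = P_out / η = 3841 / 0.776 = 4950 W
I = P_in / (V·cosφ) = 4950 / (115 × 0.81) = 53.1 A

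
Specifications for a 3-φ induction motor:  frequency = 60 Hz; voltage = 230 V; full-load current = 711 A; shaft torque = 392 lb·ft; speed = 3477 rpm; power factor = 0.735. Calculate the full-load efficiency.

τ = 392 lb·ft × 1.356 = 531.6 N·m
ω = 2π × 3477/60 = 364.1 rad/s; P_out = τω = 531.6 × 364.1 = 193556 W
P_in = √3·V_L·I_L·cosφ = 1.732 × 230 × 711 × 0.735 = 208177 W
η = P_out / P_in = 193556 / 208177 = 0.930 = 93.0%

93.0 %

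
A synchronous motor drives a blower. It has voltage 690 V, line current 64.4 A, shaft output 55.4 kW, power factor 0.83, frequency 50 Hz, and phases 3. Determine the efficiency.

P_out = 55.4 kW = 55400 W
P_in = √3·V_L·I_L·cosφ = 1.732 × 690 × 64.4 × 0.83 = 63879 W
η = P_out / P_in = 55400 / 63879 = 0.867 = 86.7%

86.7 %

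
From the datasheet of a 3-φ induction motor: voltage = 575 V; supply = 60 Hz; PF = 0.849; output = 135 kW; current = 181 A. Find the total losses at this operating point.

18 kW

P_in = √3·V·I·cosφ = 1.732×575×181×0.849 = 153039 W
P_out = 135000 W
Losses = P_in − P_out = 153039 − 135000 = 18039 W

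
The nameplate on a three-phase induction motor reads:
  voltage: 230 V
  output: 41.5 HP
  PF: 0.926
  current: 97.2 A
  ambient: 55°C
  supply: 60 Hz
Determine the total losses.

P_in = √3·V·I·cosφ = 1.732×230×97.2×0.926 = 35855 W
P_out = 41.5×746 = 30959 W
Losses = P_in − P_out = 35855 − 30959 = 4896 W

4.9 kW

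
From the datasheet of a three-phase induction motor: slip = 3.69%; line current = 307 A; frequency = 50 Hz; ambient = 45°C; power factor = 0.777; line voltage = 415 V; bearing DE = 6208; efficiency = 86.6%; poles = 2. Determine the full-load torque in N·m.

491 N·m

P_in = √3·V·I·cosφ = 1.732 × 415 × 307 × 0.777 = 171457 W
P_out = η·P_in = 0.866 × 171457 = 148482 W
n_s = 120×50/2 = 3000 rpm; n = 3000×(1−0.0369) = 2889 rpm
ω = 2π×2889/60 = 302.5 rad/s
τ = P_out/ω = 148482/302.5 = 491 N·m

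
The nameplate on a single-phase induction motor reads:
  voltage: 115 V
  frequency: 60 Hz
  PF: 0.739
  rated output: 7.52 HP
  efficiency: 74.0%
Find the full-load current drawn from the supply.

P_out = 7.52 × 746 = 5610 W
P_in = P_out / η = 5610 / 0.740 = 7581 W
I = P_in / (V·cosφ) = 7581 / (115 × 0.739) = 89.2 A

89.2 A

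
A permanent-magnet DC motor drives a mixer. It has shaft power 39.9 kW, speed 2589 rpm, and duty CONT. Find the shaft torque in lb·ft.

ω = 2π × 2589/60 = 271.1 rad/s
τ = P/ω = 39900/271.1 = 147.2 N·m
In lb·ft: 147.2/1.356 = 109 lb·ft

109 lb·ft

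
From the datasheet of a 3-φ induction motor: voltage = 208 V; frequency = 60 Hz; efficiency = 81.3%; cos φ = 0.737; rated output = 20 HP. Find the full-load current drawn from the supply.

P_out = 20 × 746 = 14920 W
P_in = P_out / η = 14920 / 0.813 = 18352 W
I_L = P_in / (√3·V_L·cosφ) = 18352 / (1.732 × 208 × 0.737) = 69.1 A

69.1 A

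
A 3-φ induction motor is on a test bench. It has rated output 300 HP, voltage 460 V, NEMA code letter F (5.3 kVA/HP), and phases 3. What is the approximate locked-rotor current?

2000 A

S_LR = 5.3 × 300 = 1590 kVA
I_LR = S_LR/(√3·V_L) = 1590000/(1.732×460) = 2000 A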